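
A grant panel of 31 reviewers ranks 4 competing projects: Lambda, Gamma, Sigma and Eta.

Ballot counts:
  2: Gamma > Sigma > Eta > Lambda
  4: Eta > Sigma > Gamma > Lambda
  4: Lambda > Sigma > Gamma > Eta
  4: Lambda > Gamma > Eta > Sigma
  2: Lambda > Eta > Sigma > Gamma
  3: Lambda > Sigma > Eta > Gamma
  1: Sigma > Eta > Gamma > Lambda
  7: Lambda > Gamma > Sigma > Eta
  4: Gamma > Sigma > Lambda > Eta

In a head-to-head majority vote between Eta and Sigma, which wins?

Ballots ranking Eta above Sigma: 4 + 4 + 2 = 10.
Ballots ranking Sigma above Eta: 31 − 10 = 21.
Sigma wins the head-to-head 21–10.

Sigma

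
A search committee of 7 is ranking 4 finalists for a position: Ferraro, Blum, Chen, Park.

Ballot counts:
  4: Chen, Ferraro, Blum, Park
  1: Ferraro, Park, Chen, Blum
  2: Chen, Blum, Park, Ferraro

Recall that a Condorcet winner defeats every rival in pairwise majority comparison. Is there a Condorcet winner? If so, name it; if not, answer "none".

Chen

Head-to-head results (7 committee members):
Ferraro vs Blum: Ferraro wins 5–2.
Ferraro vs Chen: Ferraro preferred on 1 ballot; Chen wins 6–1.
Ferraro vs Park: 4+1 = 5 for Ferraro, 2 for Park — Ferraro by 5–2.
Blum vs Chen: 0 to 7, Chen.
Blum vs Park: 4+2 = 6 for Blum, 1 for Park — Blum by 6–1.
Chen vs Park: Chen preferred on 4+2 = 6 ballots; Chen wins 6–1.
Only Chen has no losses; Chen is the Condorcet winner.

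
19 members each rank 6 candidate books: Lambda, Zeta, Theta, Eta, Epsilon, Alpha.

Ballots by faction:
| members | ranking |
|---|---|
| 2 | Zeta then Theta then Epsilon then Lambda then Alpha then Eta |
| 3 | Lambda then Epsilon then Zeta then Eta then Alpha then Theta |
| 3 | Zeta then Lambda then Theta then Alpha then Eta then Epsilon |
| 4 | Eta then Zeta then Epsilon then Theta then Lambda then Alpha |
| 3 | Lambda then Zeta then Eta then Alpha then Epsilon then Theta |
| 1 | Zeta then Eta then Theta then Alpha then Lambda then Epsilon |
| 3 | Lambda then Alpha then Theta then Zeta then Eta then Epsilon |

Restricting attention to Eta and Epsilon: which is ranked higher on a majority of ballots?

Ballots ranking Eta above Epsilon: 3 + 4 + 3 + 1 + 3 = 14.
Ballots ranking Epsilon above Eta: 19 − 14 = 5.
Eta wins the head-to-head 14–5.

Eta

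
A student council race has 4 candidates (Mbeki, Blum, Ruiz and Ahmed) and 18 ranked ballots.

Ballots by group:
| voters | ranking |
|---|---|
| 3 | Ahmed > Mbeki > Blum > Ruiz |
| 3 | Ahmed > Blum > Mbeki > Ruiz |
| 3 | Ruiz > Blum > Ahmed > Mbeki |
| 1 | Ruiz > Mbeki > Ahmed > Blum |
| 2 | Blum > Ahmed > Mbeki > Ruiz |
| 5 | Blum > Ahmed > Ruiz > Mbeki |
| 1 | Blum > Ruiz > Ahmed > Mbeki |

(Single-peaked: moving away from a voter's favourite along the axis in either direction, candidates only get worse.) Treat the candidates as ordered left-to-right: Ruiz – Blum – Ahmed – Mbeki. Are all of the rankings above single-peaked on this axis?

no

Axis positions: Ruiz=1, Blum=2, Ahmed=3, Mbeki=4.
Group 1 (peak Ahmed at position 3): ranking walks positions 3-4-2-1, expanding outward from the peak — single-peaked.
Group 2 (peak Ahmed at position 3): ranking walks positions 3-2-4-1, expanding outward from the peak — single-peaked.
Group 3 (peak Ruiz at position 1): ranking walks positions 1-2-3-4, expanding outward from the peak — single-peaked.
Group 4: ranking walks positions 1-4-3-2; Mbeki is ranked above Blum even though Blum lies between Mbeki and the peak Ruiz on the axis — preferences dip and rise again. Not single-peaked.
Group 5 (peak Blum at position 2): ranking walks positions 2-3-4-1, expanding outward from the peak — single-peaked.
Group 6 (peak Blum at position 2): ranking walks positions 2-3-1-4, expanding outward from the peak — single-peaked.
Group 7 (peak Blum at position 2): ranking walks positions 2-1-3-4, expanding outward from the peak — single-peaked.
Group 4 violates single-peakedness, so the profile is not single-peaked on this axis.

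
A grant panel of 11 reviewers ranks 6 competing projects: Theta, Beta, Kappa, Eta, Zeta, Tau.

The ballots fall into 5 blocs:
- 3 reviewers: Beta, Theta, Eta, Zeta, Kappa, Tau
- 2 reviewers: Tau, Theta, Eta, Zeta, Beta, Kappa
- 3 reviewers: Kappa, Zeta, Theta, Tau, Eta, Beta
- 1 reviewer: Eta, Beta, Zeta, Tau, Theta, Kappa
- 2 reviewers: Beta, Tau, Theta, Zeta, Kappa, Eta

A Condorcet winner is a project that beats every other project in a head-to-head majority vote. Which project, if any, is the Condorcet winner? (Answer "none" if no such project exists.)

Head-to-head results (11 reviewers):
Theta–Beta: Beta 6–5.
Theta vs Kappa: Theta, 8–3.
Theta vs Eta: Theta, 10–1.
Theta vs Zeta: Theta, 7–4.
Theta vs Tau: Theta, 6–5.
Beta–Kappa: Beta 8–3.
Beta–Eta: Eta 6–5.
Beta vs Zeta: Beta, 6–5.
Beta vs Tau: Beta wins 6–5.
Kappa vs Eta: Eta, 6–5.
Kappa vs Zeta: Zeta wins 8–3.
Kappa–Tau: Kappa 6–5.
Eta vs Zeta: Eta, 6–5.
Eta vs Tau: Tau wins 7–4.
Zeta vs Tau: Zeta wins 7–4.
Each project drops at least one matchup (Theta loses to Beta; Beta loses to Eta; Kappa loses to Theta; Eta loses to Theta; Zeta loses to Theta; Tau loses to Theta); the cycle Theta > Eta > Beta > Theta rules out a Condorcet winner.

none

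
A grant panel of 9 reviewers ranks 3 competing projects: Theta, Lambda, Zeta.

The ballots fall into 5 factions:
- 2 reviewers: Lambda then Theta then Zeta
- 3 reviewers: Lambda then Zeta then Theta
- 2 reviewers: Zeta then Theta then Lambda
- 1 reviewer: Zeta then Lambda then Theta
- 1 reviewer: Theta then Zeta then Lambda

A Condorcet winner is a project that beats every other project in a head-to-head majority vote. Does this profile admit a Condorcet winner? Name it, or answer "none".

Check each pair by majority over 9 ballots:
Theta vs Lambda: Theta preferred on 2+1 = 3 ballots; Lambda wins 6–3.
Theta vs Zeta: 2+1 = 3 for Theta, 6 for Zeta — Zeta by 6–3.
Lambda vs Zeta: Lambda, 5–4.
Lambda beats each of Theta, Zeta — Lambda is the Condorcet winner.

Lambda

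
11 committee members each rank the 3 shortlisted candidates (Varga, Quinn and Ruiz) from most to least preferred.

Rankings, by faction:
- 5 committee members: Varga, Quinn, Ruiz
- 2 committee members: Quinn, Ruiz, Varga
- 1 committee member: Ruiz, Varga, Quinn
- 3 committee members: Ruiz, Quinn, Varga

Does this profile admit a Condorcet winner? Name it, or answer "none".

Pairwise majorities:
Varga–Quinn: Varga 6–5.
Varga vs Ruiz: Ruiz, 6–5.
Quinn–Ruiz: Quinn 7–4.
Every candidate loses at least once (Varga loses to Ruiz; Quinn loses to Varga; Ruiz loses to Quinn). The majority relation contains the cycle Varga beats Quinn beats Ruiz beats Varga, so there is no Condorcet winner.

none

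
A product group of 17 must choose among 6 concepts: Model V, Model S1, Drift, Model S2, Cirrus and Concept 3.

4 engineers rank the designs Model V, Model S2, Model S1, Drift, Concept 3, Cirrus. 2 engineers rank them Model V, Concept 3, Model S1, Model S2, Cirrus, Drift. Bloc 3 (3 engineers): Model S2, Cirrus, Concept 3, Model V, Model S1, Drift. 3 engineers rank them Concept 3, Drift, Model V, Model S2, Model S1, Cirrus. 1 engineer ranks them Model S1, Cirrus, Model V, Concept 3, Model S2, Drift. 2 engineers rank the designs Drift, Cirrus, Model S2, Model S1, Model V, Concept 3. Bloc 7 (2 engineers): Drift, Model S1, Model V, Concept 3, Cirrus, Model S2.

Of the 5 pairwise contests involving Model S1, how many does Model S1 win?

Model S1 against each rival (17 engineers):
Model S1 vs Model V: Model V, 12–5.
Model S1 vs Drift: Model S1, 10–7.
Model S1 vs Model S2: Model S2 wins 12–5.
Model S1–Cirrus: Model S1 12–5.
Model S1 vs Concept 3: 9 to 8, Model S1.
Model S1 beats Drift, Cirrus, Concept 3; loses to Model V, Model S2 — 3 pairwise wins.

3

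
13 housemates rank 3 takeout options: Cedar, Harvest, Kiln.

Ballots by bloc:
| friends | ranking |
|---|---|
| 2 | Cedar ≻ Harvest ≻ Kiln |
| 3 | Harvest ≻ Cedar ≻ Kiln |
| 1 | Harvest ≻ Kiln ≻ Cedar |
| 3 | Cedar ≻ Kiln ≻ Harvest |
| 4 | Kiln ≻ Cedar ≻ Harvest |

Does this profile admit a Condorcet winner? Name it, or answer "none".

Cedar

Check each pair by majority over 13 ballots:
Cedar vs Harvest: 2+3+4 = 9 for Cedar, 4 for Harvest — Cedar by 9–4.
Cedar vs Kiln: 2+3+3 = 8 for Cedar, 5 for Kiln — Cedar by 8–5.
Harvest–Kiln: Kiln 7–6.
Cedar wins every pairwise contest, so Cedar is the Condorcet winner.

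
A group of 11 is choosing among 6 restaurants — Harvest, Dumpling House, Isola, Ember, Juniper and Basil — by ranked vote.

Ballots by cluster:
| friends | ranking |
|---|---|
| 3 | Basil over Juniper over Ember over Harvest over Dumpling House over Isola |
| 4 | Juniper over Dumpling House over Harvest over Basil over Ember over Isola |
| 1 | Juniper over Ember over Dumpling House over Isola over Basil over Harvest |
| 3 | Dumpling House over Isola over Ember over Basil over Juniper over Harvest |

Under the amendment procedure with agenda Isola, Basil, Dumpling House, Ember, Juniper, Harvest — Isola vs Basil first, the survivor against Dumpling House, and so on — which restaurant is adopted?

Juniper

Round 1: Isola vs Basil — 4–7, Basil advances.
Round 2: Basil vs Dumpling House — 3–8, Dumpling House advances.
Round 3: Dumpling House vs Ember — 7–4, Dumpling House advances.
Round 4: Dumpling House vs Juniper — 3–8, Juniper advances.
Round 5: Juniper vs Harvest — 11–0, Juniper advances.
The agenda winner is Juniper.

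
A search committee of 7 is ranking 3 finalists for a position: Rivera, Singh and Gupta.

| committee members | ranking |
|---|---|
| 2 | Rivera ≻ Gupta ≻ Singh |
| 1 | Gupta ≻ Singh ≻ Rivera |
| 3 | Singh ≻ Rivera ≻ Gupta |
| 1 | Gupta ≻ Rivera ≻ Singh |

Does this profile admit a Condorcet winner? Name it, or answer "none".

Pairwise majorities:
Rivera vs Singh: Singh wins 4–3.
Rivera vs Gupta: Rivera, 5–2.
Singh–Gupta: Gupta 4–3.
Every candidate loses at least once (Rivera loses to Singh; Singh loses to Gupta; Gupta loses to Rivera). The majority relation contains the cycle Rivera beats Gupta beats Singh beats Rivera, so there is no Condorcet winner.

none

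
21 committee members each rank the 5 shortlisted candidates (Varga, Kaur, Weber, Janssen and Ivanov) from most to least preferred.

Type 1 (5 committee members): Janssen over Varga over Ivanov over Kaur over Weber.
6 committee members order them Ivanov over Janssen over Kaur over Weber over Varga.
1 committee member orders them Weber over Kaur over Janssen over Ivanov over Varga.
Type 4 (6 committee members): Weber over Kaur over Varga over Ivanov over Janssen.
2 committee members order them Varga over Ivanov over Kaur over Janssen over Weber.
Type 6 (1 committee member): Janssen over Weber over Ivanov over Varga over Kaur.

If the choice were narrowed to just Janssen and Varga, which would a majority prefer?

Janssen

Ballots ranking Janssen above Varga: 5 + 6 + 1 + 1 = 13.
Ballots ranking Varga above Janssen: 21 − 13 = 8.
Janssen wins the head-to-head 13–8.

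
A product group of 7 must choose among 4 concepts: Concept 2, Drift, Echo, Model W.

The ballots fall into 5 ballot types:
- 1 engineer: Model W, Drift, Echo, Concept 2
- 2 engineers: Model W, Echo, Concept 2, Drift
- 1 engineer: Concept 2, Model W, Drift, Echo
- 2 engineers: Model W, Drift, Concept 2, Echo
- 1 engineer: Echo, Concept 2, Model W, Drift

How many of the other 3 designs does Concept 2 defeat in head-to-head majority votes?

1

Concept 2 against each rival (7 engineers):
Concept 2 vs Drift: 4 to 3, Concept 2.
Concept 2 vs Echo: Concept 2 preferred on 1+2 = 3 ballots; Echo wins 4–3.
Concept 2 vs Model W: Model W wins 5–2.
Concept 2 beats Drift; loses to Echo, Model W — 1 pairwise win.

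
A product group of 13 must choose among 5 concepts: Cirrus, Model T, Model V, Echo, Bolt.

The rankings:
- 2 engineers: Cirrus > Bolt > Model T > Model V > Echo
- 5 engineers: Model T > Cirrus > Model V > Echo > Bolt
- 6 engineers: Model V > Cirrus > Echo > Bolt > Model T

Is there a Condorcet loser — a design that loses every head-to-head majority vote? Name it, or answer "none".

none

Head-to-head results (13 engineers):
Cirrus vs Model T: Cirrus, 8–5.
Cirrus vs Model V: 7 to 6, Cirrus.
Cirrus vs Echo: Cirrus preferred on 2+5+6 = 13 ballots; Cirrus wins 13–0.
Cirrus vs Bolt: 2+5+6 = 13 for Cirrus, 0 for Bolt — Cirrus by 13–0.
Model T vs Model V: Model T wins 7–6.
Model T vs Echo: 7 to 6, Model T.
Model T vs Bolt: Model T is ranked higher on 5 ballots, Bolt on 8. Bolt wins 8–5.
Model V vs Echo: Model V preferred on 2+5+6 = 13 ballots; Model V wins 13–0.
Model V vs Bolt: Model V, 11–2.
Echo–Bolt: Echo 11–2.
Every design wins at least one matchup (Cirrus beats Model T; Model T beats Model V; Model V beats Echo; Echo beats Bolt; Bolt beats Model T), so there is no Condorcet loser.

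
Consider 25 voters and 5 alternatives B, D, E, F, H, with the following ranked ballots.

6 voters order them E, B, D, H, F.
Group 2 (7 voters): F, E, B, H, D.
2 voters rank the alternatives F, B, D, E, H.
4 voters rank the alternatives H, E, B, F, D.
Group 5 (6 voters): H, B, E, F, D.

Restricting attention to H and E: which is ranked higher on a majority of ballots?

Ballots ranking H above E: 4 + 6 = 10.
Ballots ranking E above H: 25 − 10 = 15.
E wins the head-to-head 15–10.

E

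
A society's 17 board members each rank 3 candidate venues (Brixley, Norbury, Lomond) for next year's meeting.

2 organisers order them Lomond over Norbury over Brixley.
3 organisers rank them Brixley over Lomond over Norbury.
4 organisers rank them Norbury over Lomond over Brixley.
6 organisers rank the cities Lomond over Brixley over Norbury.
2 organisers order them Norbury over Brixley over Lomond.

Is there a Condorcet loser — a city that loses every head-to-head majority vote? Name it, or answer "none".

Norbury

Pairwise majorities:
Brixley vs Norbury: Brixley, 9–8.
Brixley–Lomond: Lomond 12–5.
Norbury vs Lomond: 6 to 11, Lomond.
Only Norbury has no wins; Norbury is the Condorcet loser.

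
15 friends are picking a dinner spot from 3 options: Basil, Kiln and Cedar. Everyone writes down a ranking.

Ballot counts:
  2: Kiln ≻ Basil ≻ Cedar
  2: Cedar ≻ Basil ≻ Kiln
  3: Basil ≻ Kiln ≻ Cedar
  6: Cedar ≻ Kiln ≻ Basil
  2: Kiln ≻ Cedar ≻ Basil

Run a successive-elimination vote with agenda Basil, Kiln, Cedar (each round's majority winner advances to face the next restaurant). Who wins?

Round 1: Basil vs Kiln — 5–10, Kiln advances.
Round 2: Kiln vs Cedar — 7–8, Cedar advances.
Cedar survives the agenda.

Cedar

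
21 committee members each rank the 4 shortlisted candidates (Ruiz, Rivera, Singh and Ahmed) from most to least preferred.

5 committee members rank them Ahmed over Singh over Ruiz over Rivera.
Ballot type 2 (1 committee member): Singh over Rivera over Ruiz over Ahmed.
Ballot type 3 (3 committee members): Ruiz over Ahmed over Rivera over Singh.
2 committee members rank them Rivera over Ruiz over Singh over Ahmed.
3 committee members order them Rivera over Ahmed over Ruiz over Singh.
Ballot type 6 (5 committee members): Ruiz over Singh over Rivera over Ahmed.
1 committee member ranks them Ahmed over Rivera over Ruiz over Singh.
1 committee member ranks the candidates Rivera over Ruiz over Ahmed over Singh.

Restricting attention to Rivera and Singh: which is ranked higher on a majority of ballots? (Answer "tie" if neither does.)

Singh

Ballots ranking Rivera above Singh: 3 + 2 + 3 + 1 + 1 = 10.
Ballots ranking Singh above Rivera: 21 − 10 = 11.
Singh wins the head-to-head 11–10.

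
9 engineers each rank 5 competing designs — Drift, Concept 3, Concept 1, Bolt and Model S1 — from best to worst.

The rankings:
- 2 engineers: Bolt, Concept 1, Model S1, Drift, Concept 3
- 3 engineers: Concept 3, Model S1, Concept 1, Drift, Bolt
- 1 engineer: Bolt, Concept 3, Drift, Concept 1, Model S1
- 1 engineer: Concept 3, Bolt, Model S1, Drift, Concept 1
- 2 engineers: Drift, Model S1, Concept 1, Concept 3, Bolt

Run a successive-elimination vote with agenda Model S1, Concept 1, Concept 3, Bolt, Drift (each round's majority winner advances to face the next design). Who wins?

Concept 3

Round 1: Model S1 vs Concept 1 — 6–3, Model S1 advances.
Round 2: Model S1 vs Concept 3 — 4–5, Concept 3 advances.
Round 3: Concept 3 vs Bolt — 6–3, Concept 3 advances.
Round 4: Concept 3 vs Drift — 5–4, Concept 3 advances.
The agenda winner is Concept 3.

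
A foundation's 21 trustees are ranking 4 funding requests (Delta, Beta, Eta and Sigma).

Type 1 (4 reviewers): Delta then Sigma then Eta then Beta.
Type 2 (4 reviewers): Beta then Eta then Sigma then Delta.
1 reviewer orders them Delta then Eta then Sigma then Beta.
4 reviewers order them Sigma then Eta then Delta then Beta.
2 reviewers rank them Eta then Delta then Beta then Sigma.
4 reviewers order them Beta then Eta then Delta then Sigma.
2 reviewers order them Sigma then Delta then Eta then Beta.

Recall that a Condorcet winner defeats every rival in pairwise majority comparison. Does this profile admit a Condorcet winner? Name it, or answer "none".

Check each pair by majority over 21 ballots:
Delta–Beta: Delta 13–8.
Delta vs Eta: Eta, 14–7.
Delta vs Sigma: Delta, 11–10.
Beta vs Eta: Eta, 13–8.
Beta–Sigma: Sigma 11–10.
Eta vs Sigma: Eta wins 11–10.
Eta wins every pairwise contest, so Eta is the Condorcet winner.

Eta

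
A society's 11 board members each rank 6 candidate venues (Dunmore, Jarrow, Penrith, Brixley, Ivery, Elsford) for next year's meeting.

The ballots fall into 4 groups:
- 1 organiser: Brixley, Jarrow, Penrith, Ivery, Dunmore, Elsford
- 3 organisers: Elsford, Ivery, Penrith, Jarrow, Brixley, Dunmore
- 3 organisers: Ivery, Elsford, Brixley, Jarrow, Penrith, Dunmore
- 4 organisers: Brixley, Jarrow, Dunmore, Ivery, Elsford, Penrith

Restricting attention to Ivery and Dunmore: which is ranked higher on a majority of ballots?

Ivery

Ballots ranking Ivery above Dunmore: 1 + 3 + 3 = 7.
Ballots ranking Dunmore above Ivery: 11 − 7 = 4.
Ivery wins the head-to-head 7–4.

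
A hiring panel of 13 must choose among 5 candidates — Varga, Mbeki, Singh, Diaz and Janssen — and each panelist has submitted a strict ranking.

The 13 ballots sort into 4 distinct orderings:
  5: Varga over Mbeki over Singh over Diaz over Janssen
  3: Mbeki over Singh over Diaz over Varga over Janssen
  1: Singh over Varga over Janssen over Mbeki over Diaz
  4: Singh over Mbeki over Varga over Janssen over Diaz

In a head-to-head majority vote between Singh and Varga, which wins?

Singh

Ballots ranking Singh above Varga: 3 + 1 + 4 = 8.
Ballots ranking Varga above Singh: 13 − 8 = 5.
Singh wins the head-to-head 8–5.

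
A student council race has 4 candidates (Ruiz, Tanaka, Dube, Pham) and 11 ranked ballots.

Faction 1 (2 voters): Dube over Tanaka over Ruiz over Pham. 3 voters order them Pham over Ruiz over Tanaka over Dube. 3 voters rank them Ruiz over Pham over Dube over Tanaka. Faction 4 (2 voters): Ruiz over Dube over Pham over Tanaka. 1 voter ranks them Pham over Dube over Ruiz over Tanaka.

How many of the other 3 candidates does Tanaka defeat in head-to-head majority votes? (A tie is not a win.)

0

Tanaka against each rival (11 voters):
Tanaka vs Ruiz: Tanaka is ranked higher on 2 ballots, Ruiz on 9. Ruiz wins 9–2.
Tanaka vs Dube: 3 for Tanaka, 8 for Dube — Dube by 8–3.
Tanaka–Pham: Pham 9–2.
Tanaka beats no one; loses to Ruiz, Dube, Pham — 0 pairwise wins.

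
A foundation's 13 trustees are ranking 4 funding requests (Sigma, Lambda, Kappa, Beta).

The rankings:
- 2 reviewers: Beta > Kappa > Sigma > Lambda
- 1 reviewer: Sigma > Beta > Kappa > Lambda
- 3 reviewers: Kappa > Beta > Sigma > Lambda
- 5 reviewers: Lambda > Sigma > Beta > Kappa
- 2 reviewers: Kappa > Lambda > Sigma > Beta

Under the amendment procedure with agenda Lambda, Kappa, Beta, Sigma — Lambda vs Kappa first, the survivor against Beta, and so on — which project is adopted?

Sigma

Round 1: Lambda vs Kappa — 5–8, Kappa advances.
Round 2: Kappa vs Beta — 5–8, Beta advances.
Round 3: Beta vs Sigma — 5–8, Sigma advances.
The agenda winner is Sigma.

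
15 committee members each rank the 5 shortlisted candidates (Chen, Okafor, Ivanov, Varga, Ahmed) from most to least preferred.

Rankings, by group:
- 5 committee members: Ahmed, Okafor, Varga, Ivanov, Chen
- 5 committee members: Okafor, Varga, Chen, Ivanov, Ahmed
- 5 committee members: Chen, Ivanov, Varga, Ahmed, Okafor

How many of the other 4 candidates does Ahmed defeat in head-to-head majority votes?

Ahmed against each rival (15 committee members):
Ahmed vs Chen: Chen wins 10–5.
Ahmed–Okafor: Ahmed 10–5.
Ahmed vs Ivanov: 5 to 10, Ivanov.
Ahmed–Varga: Varga 10–5.
Ahmed beats Okafor; loses to Chen, Ivanov, Varga — 1 pairwise win.

1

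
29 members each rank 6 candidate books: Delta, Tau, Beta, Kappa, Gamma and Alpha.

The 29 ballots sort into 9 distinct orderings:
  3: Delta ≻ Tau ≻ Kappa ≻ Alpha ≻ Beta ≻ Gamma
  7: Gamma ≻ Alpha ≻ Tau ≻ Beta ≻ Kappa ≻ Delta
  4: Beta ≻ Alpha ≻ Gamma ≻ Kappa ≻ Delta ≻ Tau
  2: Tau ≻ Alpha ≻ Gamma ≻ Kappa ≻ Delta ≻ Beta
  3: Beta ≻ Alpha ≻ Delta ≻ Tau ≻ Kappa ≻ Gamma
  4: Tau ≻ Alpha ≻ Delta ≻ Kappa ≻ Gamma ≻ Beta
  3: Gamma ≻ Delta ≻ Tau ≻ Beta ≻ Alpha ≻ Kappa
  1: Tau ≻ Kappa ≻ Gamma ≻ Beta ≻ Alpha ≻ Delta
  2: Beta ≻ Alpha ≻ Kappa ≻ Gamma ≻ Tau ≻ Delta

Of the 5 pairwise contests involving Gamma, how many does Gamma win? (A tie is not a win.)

Gamma against each rival (29 members):
Gamma vs Delta: 19 to 10, Gamma.
Gamma vs Tau: Gamma is ranked higher on 7+4+3+2 = 16 ballots, Tau on 13. Gamma wins 16–13.
Gamma vs Beta: Gamma is ranked higher on 7+2+4+3+1 = 17 ballots, Beta on 12. Gamma wins 17–12.
Gamma vs Kappa: 16 to 13, Gamma.
Gamma vs Alpha: 7+3+1 = 11 for Gamma, 18 for Alpha — Alpha by 18–11.
Gamma beats Delta, Tau, Beta, Kappa; loses to Alpha — 4 pairwise wins.

4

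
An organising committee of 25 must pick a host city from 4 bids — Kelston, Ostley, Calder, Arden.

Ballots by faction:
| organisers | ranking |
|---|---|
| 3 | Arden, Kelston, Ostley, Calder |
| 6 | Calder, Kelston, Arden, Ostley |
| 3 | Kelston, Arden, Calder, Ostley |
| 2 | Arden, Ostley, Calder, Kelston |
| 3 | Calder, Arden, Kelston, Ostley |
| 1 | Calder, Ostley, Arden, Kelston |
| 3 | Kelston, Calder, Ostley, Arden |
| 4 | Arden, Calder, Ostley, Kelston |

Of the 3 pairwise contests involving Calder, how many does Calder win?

3

Calder against each rival (25 organisers):
Calder vs Kelston: Calder, 16–9.
Calder vs Ostley: Calder wins 20–5.
Calder–Arden: Calder 13–12.
Calder beats Kelston, Ostley, Arden — 3 pairwise wins.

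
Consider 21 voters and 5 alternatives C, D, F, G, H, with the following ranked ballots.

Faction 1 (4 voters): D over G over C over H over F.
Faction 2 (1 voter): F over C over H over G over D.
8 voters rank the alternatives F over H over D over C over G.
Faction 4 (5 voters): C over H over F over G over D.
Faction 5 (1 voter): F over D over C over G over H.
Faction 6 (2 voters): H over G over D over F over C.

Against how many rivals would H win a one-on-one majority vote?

3

H against each rival (21 voters):
H–C: C 11–10.
H vs D: H is ranked higher on 1+8+5+2 = 16 ballots, D on 5. H wins 16–5.
H vs F: H, 11–10.
H vs G: H, 16–5.
H beats D, F, G; loses to C — 3 pairwise wins.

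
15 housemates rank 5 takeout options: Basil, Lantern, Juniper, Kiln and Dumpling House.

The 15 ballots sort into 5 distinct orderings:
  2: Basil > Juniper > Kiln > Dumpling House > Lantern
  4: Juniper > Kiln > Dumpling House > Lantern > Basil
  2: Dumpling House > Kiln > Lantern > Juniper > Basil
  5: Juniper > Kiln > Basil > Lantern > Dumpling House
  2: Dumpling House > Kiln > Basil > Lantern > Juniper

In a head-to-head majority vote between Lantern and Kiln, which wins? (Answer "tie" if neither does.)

No ballot ranks Lantern above Kiln: 0.
Ballots ranking Kiln above Lantern: 15 − 0 = 15.
Kiln wins the head-to-head 15–0.

Kiln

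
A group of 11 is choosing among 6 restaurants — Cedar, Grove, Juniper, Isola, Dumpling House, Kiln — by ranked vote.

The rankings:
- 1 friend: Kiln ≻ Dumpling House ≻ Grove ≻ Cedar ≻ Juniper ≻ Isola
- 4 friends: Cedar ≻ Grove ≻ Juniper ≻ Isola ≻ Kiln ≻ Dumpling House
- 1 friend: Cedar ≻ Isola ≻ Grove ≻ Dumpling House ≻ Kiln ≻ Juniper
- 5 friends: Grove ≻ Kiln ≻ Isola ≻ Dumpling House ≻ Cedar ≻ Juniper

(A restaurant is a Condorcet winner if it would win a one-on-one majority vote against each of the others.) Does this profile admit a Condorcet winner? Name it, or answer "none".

Grove

Check each pair by majority over 11 ballots:
Cedar vs Grove: 4+1 = 5 for Cedar, 6 for Grove — Grove by 6–5.
Cedar vs Juniper: 1+4+1+5 = 11 for Cedar, 0 for Juniper — Cedar by 11–0.
Cedar vs Isola: Cedar is ranked higher on 1+4+1 = 6 ballots, Isola on 5. Cedar wins 6–5.
Cedar vs Dumpling House: 4+1 = 5 for Cedar, 6 for Dumpling House — Dumpling House by 6–5.
Cedar vs Kiln: 4+1 = 5 for Cedar, 6 for Kiln — Kiln by 6–5.
Grove vs Juniper: 11 to 0, Grove.
Grove vs Isola: 10 to 1, Grove.
Grove vs Dumpling House: 4+1+5 = 10 for Grove, 1 for Dumpling House — Grove by 10–1.
Grove vs Kiln: 4+1+5 = 10 for Grove, 1 for Kiln — Grove by 10–1.
Juniper vs Isola: 5 to 6, Isola.
Juniper vs Dumpling House: 4 for Juniper, 7 for Dumpling House — Dumpling House by 7–4.
Juniper vs Kiln: Juniper is ranked higher on 4 ballots, Kiln on 7. Kiln wins 7–4.
Isola vs Dumpling House: Isola preferred on 4+1+5 = 10 ballots; Isola wins 10–1.
Isola vs Kiln: 4+1 = 5 for Isola, 6 for Kiln — Kiln by 6–5.
Dumpling House vs Kiln: Dumpling House preferred on 1 ballot; Kiln wins 10–1.
Grove defeats every rival head-to-head and is the Condorcet winner.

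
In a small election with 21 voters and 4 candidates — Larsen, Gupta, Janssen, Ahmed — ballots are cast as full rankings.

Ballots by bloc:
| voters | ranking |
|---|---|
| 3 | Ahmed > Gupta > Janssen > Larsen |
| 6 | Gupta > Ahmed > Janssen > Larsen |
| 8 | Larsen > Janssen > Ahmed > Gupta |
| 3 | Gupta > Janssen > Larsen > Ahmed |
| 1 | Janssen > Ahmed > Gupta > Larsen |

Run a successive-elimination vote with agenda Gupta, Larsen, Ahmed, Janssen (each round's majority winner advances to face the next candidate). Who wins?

Janssen

Round 1: Gupta vs Larsen — 13–8, Gupta advances.
Round 2: Gupta vs Ahmed — 9–12, Ahmed advances.
Round 3: Ahmed vs Janssen — 9–12, Janssen advances.
Janssen survives the agenda.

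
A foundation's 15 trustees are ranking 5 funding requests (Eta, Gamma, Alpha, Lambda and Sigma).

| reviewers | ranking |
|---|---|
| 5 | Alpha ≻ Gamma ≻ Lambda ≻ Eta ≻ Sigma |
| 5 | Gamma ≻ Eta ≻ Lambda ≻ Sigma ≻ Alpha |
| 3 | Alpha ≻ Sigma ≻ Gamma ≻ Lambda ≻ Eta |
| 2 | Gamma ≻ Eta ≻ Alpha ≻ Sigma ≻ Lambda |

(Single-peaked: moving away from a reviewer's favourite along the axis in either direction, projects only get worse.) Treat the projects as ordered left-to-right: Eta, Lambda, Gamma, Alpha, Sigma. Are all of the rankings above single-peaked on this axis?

no

Axis positions: Eta=1, Lambda=2, Gamma=3, Alpha=4, Sigma=5.
Type 1 (peak Alpha at position 4): ranking walks positions 4-3-2-1-5, expanding outward from the peak — single-peaked.
Type 2: ranking walks positions 3-1-2-5-4; Eta is ranked above Lambda even though Lambda lies between Eta and the peak Gamma on the axis — preferences dip and rise again. Not single-peaked.
Type 3 (peak Alpha at position 4): ranking walks positions 4-5-3-2-1, expanding outward from the peak — single-peaked.
Type 4: ranking walks positions 3-1-4-5-2; Eta is ranked above Lambda even though Lambda lies between Eta and the peak Gamma on the axis — preferences dip and rise again. Not single-peaked.
Type 2 violates single-peakedness, so the profile is not single-peaked on this axis.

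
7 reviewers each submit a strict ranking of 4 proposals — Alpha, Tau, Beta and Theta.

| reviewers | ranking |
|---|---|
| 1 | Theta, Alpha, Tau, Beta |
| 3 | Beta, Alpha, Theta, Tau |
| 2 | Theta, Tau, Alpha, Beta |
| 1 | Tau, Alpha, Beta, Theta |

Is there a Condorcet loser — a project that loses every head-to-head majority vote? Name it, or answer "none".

none

Head-to-head results (7 reviewers):
Alpha vs Tau: Alpha, 4–3.
Alpha vs Beta: 1+2+1 = 4 for Alpha, 3 for Beta — Alpha by 4–3.
Alpha vs Theta: 4 to 3, Alpha.
Tau vs Beta: 1+2+1 = 4 for Tau, 3 for Beta — Tau by 4–3.
Tau vs Theta: Theta, 6–1.
Beta–Theta: Beta 4–3.
No project is winless: Alpha beats Tau; Tau beats Beta; Beta beats Theta; Theta beats Tau. There is no Condorcet loser.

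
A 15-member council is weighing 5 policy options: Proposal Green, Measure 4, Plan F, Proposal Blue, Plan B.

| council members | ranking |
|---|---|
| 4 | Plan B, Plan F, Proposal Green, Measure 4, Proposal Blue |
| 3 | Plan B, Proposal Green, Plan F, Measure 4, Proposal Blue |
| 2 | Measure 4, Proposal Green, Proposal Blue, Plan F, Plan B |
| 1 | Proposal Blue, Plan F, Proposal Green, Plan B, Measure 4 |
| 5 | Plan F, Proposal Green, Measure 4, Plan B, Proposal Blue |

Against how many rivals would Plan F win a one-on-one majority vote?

4

Plan F against each rival (15 council members):
Plan F vs Proposal Green: 10 to 5, Plan F.
Plan F–Measure 4: Plan F 13–2.
Plan F vs Proposal Blue: Plan F preferred on 4+3+5 = 12 ballots; Plan F wins 12–3.
Plan F vs Plan B: Plan F wins 8–7.
Plan F beats Proposal Green, Measure 4, Proposal Blue, Plan B — 4 pairwise wins.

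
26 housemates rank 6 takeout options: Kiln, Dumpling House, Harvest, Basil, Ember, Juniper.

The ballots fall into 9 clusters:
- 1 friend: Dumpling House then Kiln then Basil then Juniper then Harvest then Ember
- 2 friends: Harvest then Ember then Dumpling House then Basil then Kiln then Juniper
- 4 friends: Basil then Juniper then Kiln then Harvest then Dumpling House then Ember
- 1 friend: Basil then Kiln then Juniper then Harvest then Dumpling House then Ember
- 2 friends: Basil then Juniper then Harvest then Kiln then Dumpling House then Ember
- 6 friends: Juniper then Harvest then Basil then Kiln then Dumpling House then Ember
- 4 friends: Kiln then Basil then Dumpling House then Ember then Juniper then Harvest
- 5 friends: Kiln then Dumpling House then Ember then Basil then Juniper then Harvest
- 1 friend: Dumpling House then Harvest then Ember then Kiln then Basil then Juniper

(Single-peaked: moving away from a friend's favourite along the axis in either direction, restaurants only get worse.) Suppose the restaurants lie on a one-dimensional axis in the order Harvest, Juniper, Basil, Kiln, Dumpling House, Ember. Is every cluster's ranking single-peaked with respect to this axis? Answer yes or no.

no

Axis positions: Harvest=1, Juniper=2, Basil=3, Kiln=4, Dumpling House=5, Ember=6.
Cluster 1 (peak Dumpling House at position 5): ranking walks positions 5-4-3-2-1-6, expanding outward from the peak — single-peaked.
Cluster 2: ranking walks positions 1-6-5-3-4-2; Ember is ranked above Juniper even though Juniper lies between Ember and the peak Harvest on the axis — preferences dip and rise again. Not single-peaked.
Cluster 3 (peak Basil at position 3): ranking walks positions 3-2-4-1-5-6, expanding outward from the peak — single-peaked.
Cluster 4 (peak Basil at position 3): ranking walks positions 3-4-2-1-5-6, expanding outward from the peak — single-peaked.
Cluster 5 (peak Basil at position 3): ranking walks positions 3-2-1-4-5-6, expanding outward from the peak — single-peaked.
Cluster 6 (peak Juniper at position 2): ranking walks positions 2-1-3-4-5-6, expanding outward from the peak — single-peaked.
Cluster 7 (peak Kiln at position 4): ranking walks positions 4-3-5-6-2-1, expanding outward from the peak — single-peaked.
Cluster 8 (peak Kiln at position 4): ranking walks positions 4-5-6-3-2-1, expanding outward from the peak — single-peaked.
Cluster 9: ranking walks positions 5-1-6-4-3-2; Harvest is ranked above Kiln even though Kiln lies between Harvest and the peak Dumpling House on the axis — preferences dip and rise again. Not single-peaked.
Cluster 2 violates single-peakedness, so the profile is not single-peaked on this axis.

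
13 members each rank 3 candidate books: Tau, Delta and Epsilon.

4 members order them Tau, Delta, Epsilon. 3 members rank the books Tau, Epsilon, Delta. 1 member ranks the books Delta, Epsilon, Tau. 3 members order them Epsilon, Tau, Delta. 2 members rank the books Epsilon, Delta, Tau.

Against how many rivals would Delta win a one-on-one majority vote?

0

Delta against each rival (13 members):
Delta–Tau: Tau 10–3.
Delta vs Epsilon: Epsilon wins 8–5.
Delta beats no one; loses to Tau, Epsilon — 0 pairwise wins.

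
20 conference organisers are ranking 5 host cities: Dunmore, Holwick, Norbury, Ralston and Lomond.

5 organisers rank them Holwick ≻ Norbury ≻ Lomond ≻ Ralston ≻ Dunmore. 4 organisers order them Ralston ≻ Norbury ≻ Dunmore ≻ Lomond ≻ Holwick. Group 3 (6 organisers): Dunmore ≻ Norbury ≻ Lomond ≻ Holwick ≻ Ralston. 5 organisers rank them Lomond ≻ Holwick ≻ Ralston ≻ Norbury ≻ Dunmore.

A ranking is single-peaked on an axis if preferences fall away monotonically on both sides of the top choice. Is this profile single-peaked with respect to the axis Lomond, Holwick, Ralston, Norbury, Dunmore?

Axis positions: Lomond=1, Holwick=2, Ralston=3, Norbury=4, Dunmore=5.
Group 1: ranking walks positions 2-4-1-3-5; Norbury is ranked above Ralston even though Ralston lies between Norbury and the peak Holwick on the axis — preferences dip and rise again. Not single-peaked.
Group 2: ranking walks positions 3-4-5-1-2; Lomond is ranked above Holwick even though Holwick lies between Lomond and the peak Ralston on the axis — preferences dip and rise again. Not single-peaked.
Group 3: ranking walks positions 5-4-1-2-3; Lomond is ranked above Ralston even though Ralston lies between Lomond and the peak Dunmore on the axis — preferences dip and rise again. Not single-peaked.
Group 4 (peak Lomond at position 1): ranking walks positions 1-2-3-4-5, expanding outward from the peak — single-peaked.
Group 1 violates single-peakedness, so the profile is not single-peaked on this axis.

no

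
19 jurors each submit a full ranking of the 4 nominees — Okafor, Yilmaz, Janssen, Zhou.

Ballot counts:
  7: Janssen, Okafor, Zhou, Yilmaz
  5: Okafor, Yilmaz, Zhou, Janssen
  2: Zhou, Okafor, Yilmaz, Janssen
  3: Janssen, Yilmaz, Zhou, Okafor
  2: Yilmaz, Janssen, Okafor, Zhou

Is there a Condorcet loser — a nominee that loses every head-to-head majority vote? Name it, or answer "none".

Zhou

Head-to-head results (19 jurors):
Okafor vs Yilmaz: 14 to 5, Okafor.
Okafor vs Janssen: Okafor is ranked higher on 5+2 = 7 ballots, Janssen on 12. Janssen wins 12–7.
Okafor–Zhou: Okafor 14–5.
Yilmaz vs Janssen: Yilmaz preferred on 5+2+2 = 9 ballots; Janssen wins 10–9.
Yilmaz–Zhou: Yilmaz 10–9.
Janssen vs Zhou: 7+3+2 = 12 for Janssen, 7 for Zhou — Janssen by 12–7.
Only Zhou has no wins; Zhou is the Condorcet loser.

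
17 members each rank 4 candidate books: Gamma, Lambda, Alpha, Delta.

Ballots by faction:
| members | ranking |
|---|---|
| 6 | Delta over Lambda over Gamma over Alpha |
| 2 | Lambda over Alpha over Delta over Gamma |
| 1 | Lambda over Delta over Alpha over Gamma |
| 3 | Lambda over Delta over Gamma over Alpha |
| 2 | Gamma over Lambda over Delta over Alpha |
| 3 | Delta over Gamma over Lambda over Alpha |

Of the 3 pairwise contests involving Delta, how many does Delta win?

Delta against each rival (17 members):
Delta–Gamma: Delta 15–2.
Delta vs Lambda: 9 to 8, Delta.
Delta vs Alpha: Delta is ranked higher on 6+1+3+2+3 = 15 ballots, Alpha on 2. Delta wins 15–2.
Delta beats Gamma, Lambda, Alpha — 3 pairwise wins.

3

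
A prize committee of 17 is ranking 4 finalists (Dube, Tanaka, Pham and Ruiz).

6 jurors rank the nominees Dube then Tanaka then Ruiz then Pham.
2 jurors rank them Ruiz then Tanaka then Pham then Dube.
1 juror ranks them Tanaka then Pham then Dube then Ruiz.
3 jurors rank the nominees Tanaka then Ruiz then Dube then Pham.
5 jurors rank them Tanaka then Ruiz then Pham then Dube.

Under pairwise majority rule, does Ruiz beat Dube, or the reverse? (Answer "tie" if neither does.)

Ruiz

Ballots ranking Ruiz above Dube: 2 + 3 + 5 = 10.
Ballots ranking Dube above Ruiz: 17 − 10 = 7.
Ruiz wins the head-to-head 10–7.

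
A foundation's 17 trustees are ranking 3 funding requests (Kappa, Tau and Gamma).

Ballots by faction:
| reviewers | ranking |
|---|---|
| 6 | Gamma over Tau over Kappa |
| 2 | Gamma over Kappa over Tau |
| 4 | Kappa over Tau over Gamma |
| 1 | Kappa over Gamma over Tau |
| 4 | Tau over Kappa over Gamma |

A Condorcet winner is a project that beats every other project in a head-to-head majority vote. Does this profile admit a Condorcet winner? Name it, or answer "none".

Head-to-head results (17 reviewers):
Kappa vs Tau: Tau, 10–7.
Kappa vs Gamma: Kappa, 9–8.
Tau vs Gamma: Gamma, 9–8.
Each project drops at least one matchup (Kappa loses to Tau; Tau loses to Gamma; Gamma loses to Kappa); the cycle Kappa > Gamma > Tau > Kappa rules out a Condorcet winner.

none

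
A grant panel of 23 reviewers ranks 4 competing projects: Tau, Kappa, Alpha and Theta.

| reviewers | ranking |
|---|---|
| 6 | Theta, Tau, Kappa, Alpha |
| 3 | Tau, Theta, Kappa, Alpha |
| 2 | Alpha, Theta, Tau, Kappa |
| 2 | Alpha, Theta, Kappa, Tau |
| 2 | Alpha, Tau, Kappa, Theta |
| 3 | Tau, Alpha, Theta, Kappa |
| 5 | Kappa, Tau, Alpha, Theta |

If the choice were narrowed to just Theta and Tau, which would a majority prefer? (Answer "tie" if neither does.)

Tau

Ballots ranking Theta above Tau: 6 + 2 + 2 = 10.
Ballots ranking Tau above Theta: 23 − 10 = 13.
Tau wins the head-to-head 13–10.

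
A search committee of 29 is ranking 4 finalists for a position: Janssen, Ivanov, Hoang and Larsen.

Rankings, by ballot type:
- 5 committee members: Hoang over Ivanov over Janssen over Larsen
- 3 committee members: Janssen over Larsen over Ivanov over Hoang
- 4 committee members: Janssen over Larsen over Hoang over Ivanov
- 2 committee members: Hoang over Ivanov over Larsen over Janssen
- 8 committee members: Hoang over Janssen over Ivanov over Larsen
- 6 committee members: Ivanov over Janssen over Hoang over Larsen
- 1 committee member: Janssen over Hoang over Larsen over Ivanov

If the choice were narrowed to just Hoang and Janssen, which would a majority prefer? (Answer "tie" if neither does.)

Ballots ranking Hoang above Janssen: 5 + 2 + 8 = 15.
Ballots ranking Janssen above Hoang: 29 − 15 = 14.
Hoang wins the head-to-head 15–14.

Hoang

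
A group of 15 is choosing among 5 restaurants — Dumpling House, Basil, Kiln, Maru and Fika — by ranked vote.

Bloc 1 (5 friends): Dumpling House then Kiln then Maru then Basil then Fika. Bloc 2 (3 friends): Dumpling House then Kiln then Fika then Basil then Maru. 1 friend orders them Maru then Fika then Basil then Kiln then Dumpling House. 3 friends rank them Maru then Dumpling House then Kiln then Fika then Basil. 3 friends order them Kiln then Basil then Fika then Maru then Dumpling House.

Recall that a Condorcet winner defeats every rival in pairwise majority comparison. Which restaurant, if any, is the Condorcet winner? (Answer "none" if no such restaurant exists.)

Pairwise majorities:
Dumpling House vs Basil: Dumpling House preferred on 5+3+3 = 11 ballots; Dumpling House wins 11–4.
Dumpling House vs Kiln: Dumpling House wins 11–4.
Dumpling House vs Maru: Dumpling House preferred on 5+3 = 8 ballots; Dumpling House wins 8–7.
Dumpling House vs Fika: Dumpling House preferred on 5+3+3 = 11 ballots; Dumpling House wins 11–4.
Basil vs Kiln: Kiln wins 14–1.
Basil vs Maru: Basil is ranked higher on 3+3 = 6 ballots, Maru on 9. Maru wins 9–6.
Basil vs Fika: 8 to 7, Basil.
Kiln–Maru: Kiln 11–4.
Kiln vs Fika: Kiln wins 14–1.
Maru vs Fika: Maru, 9–6.
Dumpling House defeats every rival head-to-head and is the Condorcet winner.

Dumpling House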